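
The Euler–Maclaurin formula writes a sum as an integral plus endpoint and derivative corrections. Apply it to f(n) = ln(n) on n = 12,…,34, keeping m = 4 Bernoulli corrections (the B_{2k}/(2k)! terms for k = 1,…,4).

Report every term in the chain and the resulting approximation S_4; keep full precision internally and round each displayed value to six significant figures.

∫_12^34 ln(x) dx evaluates to 68.0774.
Endpoint term: (f(12) + f(34))/2 = (2.48491 + 3.52636)/2 = 3.00563.
Integral + boundary = 71.0830.
k=1: B_{2}/(2)! × [f^{(1)}(34) − f^{(1)}(12)] = 1/12 × (0.0294118 − 0.0833333) = -0.00449346.
Partial sum through k=1: 71.0785.
k=2: B_{4}/(4)! × [f^{(3)}(34) − f^{(3)}(12)] = −1/720 × (5.08854e-05 − 0.00115741) = 1.53684e-06.
Partial sum through k=2: 71.0785.
k=3: B_{6}/(6)! × [f^{(5)}(34) − f^{(5)}(12)] = 1/30240 × (5.28222e-07 − 9.64506e-05) = -3.17204e-09.
Partial sum through k=3: 71.0785.
k=4: B_{8}/(8)! × [f^{(7)}(34) − f^{(7)}(12)] = −1/1209600 × (1.37082e-08 − 2.00939e-05) = 1.66007e-11.

S_4 ≈ 71.0785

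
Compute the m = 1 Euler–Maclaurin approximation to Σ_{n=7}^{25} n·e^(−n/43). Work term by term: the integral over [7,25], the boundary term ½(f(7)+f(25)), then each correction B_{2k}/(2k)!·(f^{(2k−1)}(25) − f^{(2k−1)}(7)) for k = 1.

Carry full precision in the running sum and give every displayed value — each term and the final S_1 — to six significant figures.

S_1 ≈ 202.067

∫_7^25 x·e^(−x/43) dx evaluates to 192.143.
½[f(7) + f(25)] = ½[5.94838 + 13.9779] = 9.96316.
Running total after boundary: 202.107.
k=1: B_{2}/(2)! × [f^{(1)}(25) − f^{(1)}(7)] = 1/12 × (0.234049 − 0.711435) = -0.0397821.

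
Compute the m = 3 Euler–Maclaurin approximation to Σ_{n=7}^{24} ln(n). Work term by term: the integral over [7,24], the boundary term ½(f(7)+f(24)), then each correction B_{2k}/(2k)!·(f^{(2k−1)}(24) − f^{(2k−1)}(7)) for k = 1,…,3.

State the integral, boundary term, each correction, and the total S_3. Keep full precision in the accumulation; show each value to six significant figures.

The integral term ∫_7^24 ln(x) dx = 45.6519.
Endpoint term: (f(7) + f(24))/2 = (1.94591 + 3.17805)/2 = 2.56198.
So far: 48.2139.
k=1: B_{2}/(2)! × [f^{(1)}(24) − f^{(1)}(7)] = 1/12 × (0.0416667 − 0.142857) = -0.00843254.
After k=1: 48.2055.
k=2: B_{4}/(4)! × [f^{(3)}(24) − f^{(3)}(7)] = −1/720 × (0.000144676 − 0.00583090) = 7.89754e-06.
After k=2: 48.2055.
k=3: B_{6}/(6)! × [f^{(5)}(24) − f^{(5)}(7)] = 1/30240 × (3.01408e-06 − 0.00142798) = -4.71218e-08.

S_3 ≈ 48.2055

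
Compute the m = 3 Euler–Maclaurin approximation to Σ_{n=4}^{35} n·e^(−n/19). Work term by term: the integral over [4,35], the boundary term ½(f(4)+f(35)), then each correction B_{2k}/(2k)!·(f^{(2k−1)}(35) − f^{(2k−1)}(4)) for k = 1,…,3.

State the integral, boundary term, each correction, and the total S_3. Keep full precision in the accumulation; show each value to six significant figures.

Integral: ∫_4^35 x·e^(−x/19) dx = 191.435.
Boundary: ½(f(4) + f(35)) = ½(3.24063 + 5.54692) = 4.39378.
Running total after boundary: 195.829.
Correction k=1: B_{2}/2! · (f^{(1)}(35) − f^{(1)}(4)) = 1/12 · (-0.133460 − 0.639598) = -0.0644215.
After k=1: 195.764.
Correction k=2: B_{4}/4! · (f^{(3)}(35) − f^{(3)}(4)) = −1/720 · (0.000508330 − 0.00626015) = 7.98864e-06.
After k=2: 195.764.
Correction k=3: B_{6}/6! · (f^{(5)}(35) − f^{(5)}(4)) = 1/30240 · (3.84032e-06 − 2.97744e-05) = -8.57608e-10.

S_3 ≈ 195.764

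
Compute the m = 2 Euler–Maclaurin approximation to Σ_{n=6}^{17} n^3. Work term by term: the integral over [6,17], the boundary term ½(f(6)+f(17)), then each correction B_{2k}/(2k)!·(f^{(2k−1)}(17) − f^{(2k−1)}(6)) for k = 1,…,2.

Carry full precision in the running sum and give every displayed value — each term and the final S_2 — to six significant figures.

S_2 ≈ 23184.0

∫_6^17 x^3 dx evaluates to 20556.2.
Boundary: ½(f(6) + f(17)) = ½(216.000 + 4913.00) = 2564.50.
Running total after boundary: 23120.8.
Order-1 term: 1/12 · (867.000 − 108.000) = 63.2500.
After k=1: 23184.0.
Order-2 term: −1/720 · (6.00000 − 6.00000) = 0.00000.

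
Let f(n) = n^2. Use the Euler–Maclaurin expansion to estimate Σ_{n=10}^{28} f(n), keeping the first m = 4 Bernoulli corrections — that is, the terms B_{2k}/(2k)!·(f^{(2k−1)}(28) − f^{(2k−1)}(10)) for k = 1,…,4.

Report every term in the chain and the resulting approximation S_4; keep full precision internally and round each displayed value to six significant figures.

∫_10^28 x^2 dx evaluates to 6984.00.
Boundary: ½(f(10) + f(28)) = ½(100.000 + 784.000) = 442.000.
Running total after boundary: 7426.00.
k=1: B_{2}/(2)! × [f^{(1)}(28) − f^{(1)}(10)] = 1/12 × (56.0000 − 20.0000) = 3.00000.
After k=1: 7429.00.
k=2: B_{4}/(4)! × [f^{(3)}(28) − f^{(3)}(10)] = −1/720 × (0.00000 − 0.00000) = 0.00000.
After k=2: 7429.00.
k=3: B_{6}/(6)! × [f^{(5)}(28) − f^{(5)}(10)] = 1/30240 × (0.00000 − 0.00000) = 0.00000.
After k=3: 7429.00.
k=4: B_{8}/(8)! × [f^{(7)}(28) − f^{(7)}(10)] = −1/1209600 × (0.00000 − 0.00000) = 0.00000.

S_4 ≈ 7429.00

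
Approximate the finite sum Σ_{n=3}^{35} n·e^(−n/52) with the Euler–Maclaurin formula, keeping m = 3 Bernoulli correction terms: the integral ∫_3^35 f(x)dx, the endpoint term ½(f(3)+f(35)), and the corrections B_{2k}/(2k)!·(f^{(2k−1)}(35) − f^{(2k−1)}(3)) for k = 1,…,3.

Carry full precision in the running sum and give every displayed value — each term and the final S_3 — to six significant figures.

∫_3^35 x·e^(−x/52) dx evaluates to 391.812.
Endpoint term: (f(3) + f(35))/2 = (2.83182 + 17.8548)/2 = 10.3433.
Integral + boundary = 402.155.
Correction k=1: B_{2}/2! · (f^{(1)}(35) − f^{(1)}(3)) = 1/12 · (0.166775 − 0.889482) = -0.0602256.
Running total after k=1: 402.095.
Correction k=2: B_{4}/4! · (f^{(3)}(35) − f^{(3)}(3)) = −1/720 · (0.000438997 − 0.00102713) = 8.16853e-07.
Running total after k=2: 402.095.
Correction k=3: B_{6}/6! · (f^{(5)}(35) − f^{(5)}(3)) = 1/30240 · (3.01892e-07 − 6.38059e-07) = -1.11166e-11.

S_3 ≈ 402.095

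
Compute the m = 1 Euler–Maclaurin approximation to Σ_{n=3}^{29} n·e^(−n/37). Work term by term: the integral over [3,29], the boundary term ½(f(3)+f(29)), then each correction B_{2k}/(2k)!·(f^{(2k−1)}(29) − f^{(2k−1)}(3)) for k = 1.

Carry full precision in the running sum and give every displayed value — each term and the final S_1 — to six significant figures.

S_1 ≈ 257.479

The integral term ∫_3^29 x·e^(−x/37) dx = 249.536.
Endpoint term: (f(3) + f(29))/2 = (2.76636 + 13.2436)/2 = 8.00496.
Running total after boundary: 257.541.
Correction k=1: B_{2}/2! · (f^{(1)}(29) − f^{(1)}(3)) = 1/12 · (0.0987405 − 0.847353) = -0.0623843.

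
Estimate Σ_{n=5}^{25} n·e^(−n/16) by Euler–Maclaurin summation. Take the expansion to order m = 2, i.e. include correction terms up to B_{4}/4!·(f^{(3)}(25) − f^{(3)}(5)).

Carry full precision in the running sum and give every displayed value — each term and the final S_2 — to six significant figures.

S_2 ≈ 112.715

∫_5^25 x·e^(−x/16) dx evaluates to 108.318.
Boundary: ½(f(5) + f(25)) = ½(3.65808 + 5.24028) = 4.44918.
Integral + boundary = 112.767.
k=1: B_{2}/(2)! × [f^{(1)}(25) − f^{(1)}(5)] = 1/12 × (-0.117906 − 0.502986) = -0.0517410.
After k=1: 112.715.
k=2: B_{4}/(4)! × [f^{(3)}(25) − f^{(3)}(5)] = −1/720 × (0.00117702 − 0.00768054) = 9.03266e-06.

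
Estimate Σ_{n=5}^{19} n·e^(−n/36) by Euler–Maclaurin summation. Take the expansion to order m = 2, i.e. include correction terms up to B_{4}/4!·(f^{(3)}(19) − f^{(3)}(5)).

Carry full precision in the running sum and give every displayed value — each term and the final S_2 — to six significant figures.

S_2 ≈ 124.309

∫_5^19 x·e^(−x/36) dx evaluates to 116.569.
Endpoint term: (f(5) + f(19))/2 = (4.35162 + 11.2084)/2 = 7.78000.
Running total after boundary: 124.349.
k=1: B_{2}/(2)! × [f^{(1)}(19) − f^{(1)}(5)] = 1/12 × (0.278571 − 0.749446) = -0.0392396.
Partial sum through k=1: 124.309.
k=2: B_{4}/(4)! × [f^{(3)}(19) − f^{(3)}(5)] = −1/720 × (0.00112531 − 0.00192137) = 1.10564e-06.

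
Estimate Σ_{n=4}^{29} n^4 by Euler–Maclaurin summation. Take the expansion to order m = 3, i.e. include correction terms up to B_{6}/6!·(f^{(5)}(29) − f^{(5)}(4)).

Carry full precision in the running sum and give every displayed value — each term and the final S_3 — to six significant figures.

The integral term ∫_4^29 x^4 dx = 4.10202e+06.
Endpoint term: (f(4) + f(29))/2 = (256.000 + 707281)/2 = 353768.
Integral + boundary = 4.45579e+06.
k=1: B_{2}/(2)! × [f^{(1)}(29) − f^{(1)}(4)] = 1/12 × (97556.0 − 256.000) = 8108.33.
Running total after k=1: 4.46390e+06.
k=2: B_{4}/(4)! × [f^{(3)}(29) − f^{(3)}(4)] = −1/720 × (696.000 − 96.0000) = -0.833333.
Running total after k=2: 4.46390e+06.
k=3: B_{6}/(6)! × [f^{(5)}(29) − f^{(5)}(4)] = 1/30240 × (0.00000 − 0.00000) = 0.00000.

S_3 ≈ 4.46390e+06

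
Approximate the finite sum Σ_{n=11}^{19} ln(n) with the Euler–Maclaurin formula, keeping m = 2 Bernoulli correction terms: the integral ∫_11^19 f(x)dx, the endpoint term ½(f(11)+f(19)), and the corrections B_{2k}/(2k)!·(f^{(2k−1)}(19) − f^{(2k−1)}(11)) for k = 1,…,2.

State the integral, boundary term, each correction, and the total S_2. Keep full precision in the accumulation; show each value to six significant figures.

S_2 ≈ 24.2355

∫_11^19 ln(x) dx evaluates to 21.5675.
½[f(11) + f(19)] = ½[2.39790 + 2.94444] = 2.67117.
Running total after boundary: 24.2387.
Order-1 term: 1/12 · (0.0526316 − 0.0909091) = -0.00318979.
Partial sum through k=1: 24.2355.
Order-2 term: −1/720 · (0.000291588 − 0.00150263) = 1.68200e-06.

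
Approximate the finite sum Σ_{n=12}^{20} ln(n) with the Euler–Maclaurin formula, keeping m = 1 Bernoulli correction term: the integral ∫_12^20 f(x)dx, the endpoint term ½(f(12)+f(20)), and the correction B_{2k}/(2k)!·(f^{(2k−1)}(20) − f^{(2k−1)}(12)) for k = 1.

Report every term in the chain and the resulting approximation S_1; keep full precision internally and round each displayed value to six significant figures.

S_1 ≈ 24.8333

Integral: ∫_12^20 ln(x) dx = 22.0958.
½[f(12) + f(20)] = ½[2.48491 + 2.99573] = 2.74032.
Integral + boundary = 24.8361.
Order-1 term: 1/12 · (0.0500000 − 0.0833333) = -0.00277778.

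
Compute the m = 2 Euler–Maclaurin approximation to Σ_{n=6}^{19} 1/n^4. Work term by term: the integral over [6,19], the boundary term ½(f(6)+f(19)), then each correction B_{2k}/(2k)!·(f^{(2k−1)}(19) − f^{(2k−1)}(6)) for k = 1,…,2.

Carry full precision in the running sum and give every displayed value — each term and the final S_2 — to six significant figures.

∫_6^19 1/x^4 dx evaluates to 0.00149461.
Boundary: ½(f(6) + f(19)) = ½(0.000771605 + 7.67336e-06) = 0.000389639.
So far: 0.00188425.
Order-1 term: 1/12 · (-1.61544e-06 − (-0.000514403)) = 4.27323e-05.
Partial sum through k=1: 0.00192698.
Order-2 term: −1/720 · (-1.34247e-07 − (-0.000428669)) = -5.95188e-07.

S_2 ≈ 0.00192639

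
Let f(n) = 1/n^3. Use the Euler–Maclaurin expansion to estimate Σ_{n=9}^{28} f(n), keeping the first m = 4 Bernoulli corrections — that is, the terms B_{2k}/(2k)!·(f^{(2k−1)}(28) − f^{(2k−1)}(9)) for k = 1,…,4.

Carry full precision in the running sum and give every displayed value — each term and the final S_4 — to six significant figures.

S_4 ≈ 0.00628127

The integral term ∫_9^28 1/x^3 dx = 0.00553508.
Endpoint term: (f(9) + f(28))/2 = (0.00137174 + 4.55539e-05)/2 = 0.000708648.
Running total after boundary: 0.00624373.
Correction k=1: B_{2}/2! · (f^{(1)}(28) − f^{(1)}(9)) = 1/12 · (-4.88078e-06 − (-0.000457247)) = 3.76972e-05.
Running total after k=1: 0.00628143.
Correction k=2: B_{4}/4! · (f^{(3)}(28) − f^{(3)}(9)) = −1/720 · (-1.24510e-07 − (-0.000112901)) = -1.56633e-07.
Running total after k=2: 0.00628127.
Correction k=3: B_{6}/6! · (f^{(5)}(28) − f^{(5)}(9)) = 1/30240 · (-6.67016e-09 − (-5.85410e-05)) = 1.93566e-09.
Running total after k=3: 0.00628127.
Correction k=4: B_{8}/8! · (f^{(7)}(28) − f^{(7)}(9)) = −1/1209600 · (-6.12566e-10 − (-5.20365e-05)) = -4.30191e-11.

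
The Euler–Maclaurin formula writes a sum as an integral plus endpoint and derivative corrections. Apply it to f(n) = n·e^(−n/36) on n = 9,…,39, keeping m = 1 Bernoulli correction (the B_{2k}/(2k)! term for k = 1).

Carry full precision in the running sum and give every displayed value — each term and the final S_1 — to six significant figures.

S_1 ≈ 357.854

Integral: ∫_9^39 x·e^(−x/36) dx = 347.801.
½[f(9) + f(39)] = ½[7.00921 + 13.2002] = 10.1047.
Running total after boundary: 357.905.
Correction k=1: B_{2}/2! · (f^{(1)}(39) − f^{(1)}(9)) = 1/12 · (-0.0282055 − 0.584101) = -0.0510255.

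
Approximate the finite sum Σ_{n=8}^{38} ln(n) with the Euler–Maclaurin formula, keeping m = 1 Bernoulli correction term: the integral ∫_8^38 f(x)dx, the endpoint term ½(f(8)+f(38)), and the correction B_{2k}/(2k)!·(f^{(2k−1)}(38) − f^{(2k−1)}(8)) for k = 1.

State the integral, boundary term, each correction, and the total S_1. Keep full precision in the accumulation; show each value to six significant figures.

S_1 ≈ 94.4430

The integral term ∫_8^38 ln(x) dx = 91.5927.
Endpoint term: (f(8) + f(38))/2 = (2.07944 + 3.63759)/2 = 2.85851.
Running total after boundary: 94.4513.
Correction k=1: B_{2}/2! · (f^{(1)}(38) − f^{(1)}(8)) = 1/12 · (0.0263158 − 0.125000) = -0.00822368.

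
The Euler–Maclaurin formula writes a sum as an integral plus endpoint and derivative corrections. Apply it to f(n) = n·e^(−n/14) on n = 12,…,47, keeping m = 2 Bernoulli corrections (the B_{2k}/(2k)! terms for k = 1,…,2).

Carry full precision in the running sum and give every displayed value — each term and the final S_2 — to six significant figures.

Integral: ∫_12^47 x·e^(−x/14) dx = 124.723.
½[f(12) + f(47)] = ½[5.09247 + 1.63723] = 3.36485.
Integral + boundary = 128.088.
Order-1 term: 1/12 · (-0.0821102 − 0.0606247) = -0.0118946.
Partial sum through k=1: 128.076.
Order-2 term: −1/720 · (-6.34742e-05 − 0.00463964) = 6.53211e-06.

S_2 ≈ 128.076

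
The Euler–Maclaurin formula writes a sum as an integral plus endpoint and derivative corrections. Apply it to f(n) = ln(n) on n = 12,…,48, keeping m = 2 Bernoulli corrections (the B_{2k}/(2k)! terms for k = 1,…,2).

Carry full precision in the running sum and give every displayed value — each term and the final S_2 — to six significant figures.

S_2 ≈ 123.172

Integral: ∫_12^48 ln(x) dx = 119.999.
Endpoint term: (f(12) + f(48))/2 = (2.48491 + 3.87120)/2 = 3.17805.
Running total after boundary: 123.177.
Order-1 term: 1/12 · (0.0208333 − 0.0833333) = -0.00520833.
Running total after k=1: 123.172.
Order-2 term: −1/720 · (1.80845e-05 − 0.00115741) = 1.58239e-06.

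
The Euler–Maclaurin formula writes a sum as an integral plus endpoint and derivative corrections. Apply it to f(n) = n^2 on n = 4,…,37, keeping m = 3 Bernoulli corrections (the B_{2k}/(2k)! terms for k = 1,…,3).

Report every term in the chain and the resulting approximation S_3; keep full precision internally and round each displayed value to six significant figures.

S_3 ≈ 17561.0

The integral term ∫_4^37 x^2 dx = 16863.0.
½[f(4) + f(37)] = ½[16.0000 + 1369.00] = 692.500.
Integral + boundary = 17555.5.
Correction k=1: B_{2}/2! · (f^{(1)}(37) − f^{(1)}(4)) = 1/12 · (74.0000 − 8.00000) = 5.50000.
Running total after k=1: 17561.0.
Correction k=2: B_{4}/4! · (f^{(3)}(37) − f^{(3)}(4)) = −1/720 · (0.00000 − 0.00000) = 0.00000.
Running total after k=2: 17561.0.
Correction k=3: B_{6}/6! · (f^{(5)}(37) − f^{(5)}(4)) = 1/30240 · (0.00000 − 0.00000) = 0.00000.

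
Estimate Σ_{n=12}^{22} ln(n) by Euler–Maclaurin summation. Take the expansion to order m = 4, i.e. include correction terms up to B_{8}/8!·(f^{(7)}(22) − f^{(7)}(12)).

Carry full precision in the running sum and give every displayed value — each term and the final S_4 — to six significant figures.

S_4 ≈ 30.9689

The integral term ∫_12^22 ln(x) dx = 28.1841.
Boundary: ½(f(12) + f(22)) = ½(2.48491 + 3.09104) = 2.78797.
Running total after boundary: 30.9720.
Order-1 term: 1/12 · (0.0454545 − 0.0833333) = -0.00315657.
Running total after k=1: 30.9689.
Order-2 term: −1/720 · (0.000187829 − 0.00115741) = 1.34664e-06.
Running total after k=2: 30.9689.
Order-3 term: 1/30240 · (4.65691e-06 − 9.64506e-05) = -3.03551e-09.
Running total after k=3: 30.9689.
Order-4 term: −1/1209600 · (2.88651e-07 − 2.00939e-05) = 1.63734e-11.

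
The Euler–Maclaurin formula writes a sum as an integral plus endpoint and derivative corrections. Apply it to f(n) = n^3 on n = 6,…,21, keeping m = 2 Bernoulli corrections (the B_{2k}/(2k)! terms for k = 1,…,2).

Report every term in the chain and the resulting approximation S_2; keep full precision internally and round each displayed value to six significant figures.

S_2 ≈ 53136.0

∫_6^21 x^3 dx evaluates to 48296.2.
½[f(6) + f(21)] = ½[216.000 + 9261.00] = 4738.50.
So far: 53034.8.
Correction k=1: B_{2}/2! · (f^{(1)}(21) − f^{(1)}(6)) = 1/12 · (1323.00 − 108.000) = 101.250.
Partial sum through k=1: 53136.0.
Correction k=2: B_{4}/4! · (f^{(3)}(21) − f^{(3)}(6)) = −1/720 · (6.00000 − 6.00000) = 0.00000.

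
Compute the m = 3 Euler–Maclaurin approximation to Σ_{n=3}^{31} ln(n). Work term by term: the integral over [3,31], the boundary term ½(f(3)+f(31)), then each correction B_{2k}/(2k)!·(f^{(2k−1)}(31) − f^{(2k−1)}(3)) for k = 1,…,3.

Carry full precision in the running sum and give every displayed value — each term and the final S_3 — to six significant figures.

Integral: ∫_3^31 ln(x) dx = 75.1578.
Boundary: ½(f(3) + f(31)) = ½(1.09861 + 3.43399) = 2.26630.
Running total after boundary: 77.4241.
Order-1 term: 1/12 · (0.0322581 − 0.333333) = -0.0250896.
Partial sum through k=1: 77.3990.
Order-2 term: −1/720 · (6.71344e-05 − 0.0740741) = 0.000102787.
Partial sum through k=2: 77.3991.
Order-3 term: 1/30240 · (8.38306e-07 − 0.0987654) = -3.26602e-06.

S_3 ≈ 77.3991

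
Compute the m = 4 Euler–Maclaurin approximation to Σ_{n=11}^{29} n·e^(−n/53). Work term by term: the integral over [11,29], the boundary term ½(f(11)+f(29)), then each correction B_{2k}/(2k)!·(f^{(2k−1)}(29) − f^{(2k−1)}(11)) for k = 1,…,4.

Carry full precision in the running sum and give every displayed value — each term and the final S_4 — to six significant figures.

Integral: ∫_11^29 x·e^(−x/53) dx = 241.724.
½[f(11) + f(29)] = ½[8.93832 + 16.7790] = 12.8586.
Running total after boundary: 254.582.
Order-1 term: 1/12 · (0.262001 − 0.643927) = -0.0318272.
After k=1: 254.551.
Order-2 term: −1/720 · (0.000505223 − 0.000807788) = 4.20230e-07.
After k=2: 254.551.
Order-3 term: 1/30240 · (3.26513e-07 − 4.93535e-07) = -5.52322e-12.
After k=3: 254.551.
Order-4 term: −1/1209600 · (1.68447e-10 − 2.49020e-10) = 6.66119e-17.

S_4 ≈ 254.551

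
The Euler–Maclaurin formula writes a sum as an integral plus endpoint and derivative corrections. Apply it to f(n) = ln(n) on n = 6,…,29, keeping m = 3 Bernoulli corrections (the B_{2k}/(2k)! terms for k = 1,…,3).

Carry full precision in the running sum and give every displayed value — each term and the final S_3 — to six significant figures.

Integral: ∫_6^29 ln(x) dx = 63.9010.
Boundary: ½(f(6) + f(29)) = ½(1.79176 + 3.36730) = 2.57953.
So far: 66.4805.
Order-1 term: 1/12 · (0.0344828 − 0.166667) = -0.0110153.
After k=1: 66.4695.
Order-2 term: −1/720 · (8.20042e-05 − 0.00925926) = 1.27462e-05.
After k=2: 66.4695.
Order-3 term: 1/30240 · (1.17010e-06 − 0.00308642) = -1.02025e-07.

S_3 ≈ 66.4695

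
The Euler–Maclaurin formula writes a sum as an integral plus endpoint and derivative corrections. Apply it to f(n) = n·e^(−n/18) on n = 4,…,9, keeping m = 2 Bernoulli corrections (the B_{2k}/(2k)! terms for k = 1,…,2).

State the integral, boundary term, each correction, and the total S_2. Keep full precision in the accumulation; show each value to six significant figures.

S_2 ≈ 26.6223

Integral: ∫_4^9 x·e^(−x/18) dx = 22.3181.
½[f(4) + f(9)] = ½[3.20295 + 5.45878] = 4.33086.
So far: 26.6490.
Correction k=1: B_{2}/2! · (f^{(1)}(9) − f^{(1)}(4)) = 1/12 · (0.303265 − 0.622796) = -0.0266275.
After k=1: 26.6223.
Correction k=2: B_{4}/4! · (f^{(3)}(9) − f^{(3)}(4)) = −1/720 · (0.00468002 − 0.00686503) = 3.03474e-06.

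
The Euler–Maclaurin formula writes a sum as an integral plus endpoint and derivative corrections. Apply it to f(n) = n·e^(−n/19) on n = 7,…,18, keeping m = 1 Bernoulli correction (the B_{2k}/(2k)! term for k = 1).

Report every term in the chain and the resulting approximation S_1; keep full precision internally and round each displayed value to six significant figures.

Integral: ∫_7^18 x·e^(−x/19) dx = 69.1666.
Boundary: ½(f(7) + f(18)) = ½(4.84278 + 6.97968) = 5.91123.
Running total after boundary: 75.0778.
Order-1 term: 1/12 · (0.0204084 − 0.436943) = -0.0347112.

S_1 ≈ 75.0431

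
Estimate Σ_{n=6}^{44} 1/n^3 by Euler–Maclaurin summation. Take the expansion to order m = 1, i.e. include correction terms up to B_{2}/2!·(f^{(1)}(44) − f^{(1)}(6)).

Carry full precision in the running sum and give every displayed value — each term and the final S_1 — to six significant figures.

Integral: ∫_6^44 1/x^3 dx = 0.0136306.
Endpoint term: (f(6) + f(44))/2 = (0.00462963 + 1.17393e-05)/2 = 0.00232068.
Integral + boundary = 0.0159513.
Order-1 term: 1/12 · (-8.00406e-07 − (-0.00231481)) = 0.000192835.

S_1 ≈ 0.0161441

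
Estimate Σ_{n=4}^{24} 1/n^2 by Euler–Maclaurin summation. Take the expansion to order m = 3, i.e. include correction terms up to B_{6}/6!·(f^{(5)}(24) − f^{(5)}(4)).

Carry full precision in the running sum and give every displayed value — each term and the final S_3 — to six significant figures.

∫_4^24 1/x^2 dx evaluates to 0.208333.
Boundary: ½(f(4) + f(24)) = ½(0.0625000 + 0.00173611) = 0.0321181.
So far: 0.240451.
Order-1 term: 1/12 · (-0.000144676 − (-0.0312500)) = 0.00259211.
Partial sum through k=1: 0.243043.
Order-2 term: −1/720 · (-3.01408e-06 − (-0.0234375)) = -3.25479e-05.
Partial sum through k=2: 0.243011.
Order-3 term: 1/30240 · (-1.56983e-07 − (-0.0439453)) = 1.45321e-06.

S_3 ≈ 0.243012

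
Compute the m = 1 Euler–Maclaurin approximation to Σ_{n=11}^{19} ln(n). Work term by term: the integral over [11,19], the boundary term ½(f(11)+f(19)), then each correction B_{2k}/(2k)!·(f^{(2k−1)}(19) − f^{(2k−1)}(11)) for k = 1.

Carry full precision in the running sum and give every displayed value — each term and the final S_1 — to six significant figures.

S_1 ≈ 24.2355

Integral: ∫_11^19 ln(x) dx = 21.5675.
Boundary: ½(f(11) + f(19)) = ½(2.39790 + 2.94444) = 2.67117.
Running total after boundary: 24.2387.
k=1: B_{2}/(2)! × [f^{(1)}(19) − f^{(1)}(11)] = 1/12 × (0.0526316 − 0.0909091) = -0.00318979.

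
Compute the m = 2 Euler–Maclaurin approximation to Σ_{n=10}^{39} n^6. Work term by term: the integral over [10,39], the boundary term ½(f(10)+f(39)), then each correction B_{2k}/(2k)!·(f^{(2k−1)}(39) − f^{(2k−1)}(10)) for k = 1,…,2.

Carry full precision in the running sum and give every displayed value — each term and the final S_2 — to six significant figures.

S_2 ≈ 2.14079e+10

∫_10^39 x^6 dx evaluates to 1.96030e+10.
Endpoint term: (f(10) + f(39))/2 = (1.00000e+06 + 3.51874e+09)/2 = 1.75987e+09.
Integral + boundary = 2.13629e+10.
k=1: B_{2}/(2)! × [f^{(1)}(39) − f^{(1)}(10)] = 1/12 × (5.41345e+08 − 600000) = 4.50621e+07.
Partial sum through k=1: 2.14079e+10.
k=2: B_{4}/(4)! × [f^{(3)}(39) − f^{(3)}(10)] = −1/720 × (7.11828e+06 − 120000) = -9719.83.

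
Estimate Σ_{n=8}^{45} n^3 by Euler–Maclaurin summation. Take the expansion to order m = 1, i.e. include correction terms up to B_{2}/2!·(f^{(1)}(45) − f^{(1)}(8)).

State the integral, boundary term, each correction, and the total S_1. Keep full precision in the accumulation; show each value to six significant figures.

The integral term ∫_8^45 x^3 dx = 1.02413e+06.
Boundary: ½(f(8) + f(45)) = ½(512.000 + 91125.0) = 45818.5.
Integral + boundary = 1.06995e+06.
k=1: B_{2}/(2)! × [f^{(1)}(45) − f^{(1)}(8)] = 1/12 × (6075.00 − 192.000) = 490.250.

S_1 ≈ 1.07044e+06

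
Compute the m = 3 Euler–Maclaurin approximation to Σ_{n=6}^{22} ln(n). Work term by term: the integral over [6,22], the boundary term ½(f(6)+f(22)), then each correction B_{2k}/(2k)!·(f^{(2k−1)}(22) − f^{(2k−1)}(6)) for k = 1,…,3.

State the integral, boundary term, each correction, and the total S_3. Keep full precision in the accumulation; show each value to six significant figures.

S_3 ≈ 43.6837

∫_6^22 ln(x) dx evaluates to 41.2524.
Endpoint term: (f(6) + f(22))/2 = (1.79176 + 3.09104)/2 = 2.44140.
Running total after boundary: 43.6938.
Correction k=1: B_{2}/2! · (f^{(1)}(22) − f^{(1)}(6)) = 1/12 · (0.0454545 − 0.166667) = -0.0101010.
After k=1: 43.6837.
Correction k=2: B_{4}/4! · (f^{(3)}(22) − f^{(3)}(6)) = −1/720 · (0.000187829 − 0.00925926) = 1.25992e-05.
After k=2: 43.6837.
Correction k=3: B_{6}/6! · (f^{(5)}(22) − f^{(5)}(6)) = 1/30240 · (4.65691e-06 − 0.00308642) = -1.01910e-07.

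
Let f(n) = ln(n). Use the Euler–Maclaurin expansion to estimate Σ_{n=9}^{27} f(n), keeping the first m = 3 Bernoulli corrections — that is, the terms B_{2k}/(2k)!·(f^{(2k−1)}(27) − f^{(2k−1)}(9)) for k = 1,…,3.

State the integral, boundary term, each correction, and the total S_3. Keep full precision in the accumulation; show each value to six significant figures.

∫_9^27 ln(x) dx evaluates to 51.2126.
½[f(9) + f(27)] = ½[2.19722 + 3.29584] = 2.74653.
Integral + boundary = 53.9591.
Correction k=1: B_{2}/2! · (f^{(1)}(27) − f^{(1)}(9)) = 1/12 · (0.0370370 − 0.111111) = -0.00617284.
Running total after k=1: 53.9529.
Correction k=2: B_{4}/4! · (f^{(3)}(27) − f^{(3)}(9)) = −1/720 · (0.000101611 − 0.00274348) = 3.66927e-06.
Running total after k=2: 53.9529.
Correction k=3: B_{6}/6! · (f^{(5)}(27) − f^{(5)}(9)) = 1/30240 · (1.67260e-06 − 0.000406442) = -1.33852e-08.

S_3 ≈ 53.9529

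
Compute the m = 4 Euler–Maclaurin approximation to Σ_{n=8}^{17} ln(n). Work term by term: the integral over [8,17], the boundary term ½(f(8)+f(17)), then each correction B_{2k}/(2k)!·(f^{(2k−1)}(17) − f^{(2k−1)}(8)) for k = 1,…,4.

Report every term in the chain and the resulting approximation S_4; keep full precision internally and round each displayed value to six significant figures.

The integral term ∫_8^17 ln(x) dx = 22.5291.
Endpoint term: (f(8) + f(17))/2 = (2.07944 + 2.83321)/2 = 2.45633.
So far: 24.9854.
Correction k=1: B_{2}/2! · (f^{(1)}(17) − f^{(1)}(8)) = 1/12 · (0.0588235 − 0.125000) = -0.00551471.
Partial sum through k=1: 24.9799.
Correction k=2: B_{4}/4! · (f^{(3)}(17) − f^{(3)}(8)) = −1/720 · (0.000407083 − 0.00390625) = 4.85995e-06.
Partial sum through k=2: 24.9799.
Correction k=3: B_{6}/6! · (f^{(5)}(17) − f^{(5)}(8)) = 1/30240 · (1.69031e-05 − 0.000732422) = -2.36613e-08.
Partial sum through k=3: 24.9799.
Correction k=4: B_{8}/8! · (f^{(7)}(17) − f^{(7)}(8)) = −1/1209600 · (1.75465e-06 − 0.000343323) = 2.82381e-10.

S_4 ≈ 24.9799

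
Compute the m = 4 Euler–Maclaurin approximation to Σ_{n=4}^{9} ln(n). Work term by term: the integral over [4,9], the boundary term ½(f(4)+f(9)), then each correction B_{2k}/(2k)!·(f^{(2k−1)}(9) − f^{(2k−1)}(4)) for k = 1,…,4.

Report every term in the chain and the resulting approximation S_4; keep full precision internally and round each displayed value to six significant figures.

The integral term ∫_4^9 ln(x) dx = 9.22984.
Endpoint term: (f(4) + f(9))/2 = (1.38629 + 2.19722)/2 = 1.79176.
Running total after boundary: 11.0216.
k=1: B_{2}/(2)! × [f^{(1)}(9) − f^{(1)}(4)] = 1/12 × (0.111111 − 0.250000) = -0.0115741.
After k=1: 11.0100.
k=2: B_{4}/(4)! × [f^{(3)}(9) − f^{(3)}(4)] = −1/720 × (0.00274348 − 0.0312500) = 3.95924e-05.
After k=2: 11.0101.
k=3: B_{6}/(6)! × [f^{(5)}(9) − f^{(5)}(4)] = 1/30240 × (0.000406442 − 0.0234375) = -7.61609e-07.
After k=3: 11.0101.
k=4: B_{8}/(8)! × [f^{(7)}(9) − f^{(7)}(4)] = −1/1209600 × (0.000150534 − 0.0439453) = 3.62060e-08.

S_4 ≈ 11.0101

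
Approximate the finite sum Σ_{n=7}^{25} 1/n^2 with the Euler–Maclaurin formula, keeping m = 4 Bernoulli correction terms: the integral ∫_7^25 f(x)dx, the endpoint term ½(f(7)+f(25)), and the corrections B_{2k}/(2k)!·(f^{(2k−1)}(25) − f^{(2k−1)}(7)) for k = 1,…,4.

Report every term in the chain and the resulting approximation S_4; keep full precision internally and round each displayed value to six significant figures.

∫_7^25 1/x^2 dx evaluates to 0.102857.
½[f(7) + f(25)] = ½[0.0204082 + 0.00160000] = 0.0110041.
So far: 0.113861.
Order-1 term: 1/12 · (-0.000128000 − (-0.00583090)) = 0.000475242.
Partial sum through k=1: 0.114336.
Order-2 term: −1/720 · (-2.45760e-06 − (-0.00142798)) = -1.97989e-06.
Partial sum through k=2: 0.114334.
Order-3 term: 1/30240 · (-1.17965e-07 − (-0.000874271)) = 2.89072e-08.
Partial sum through k=3: 0.114335.
Order-4 term: −1/1209600 · (-1.05696e-08 − (-0.000999167)) = -8.26022e-10.

S_4 ≈ 0.114335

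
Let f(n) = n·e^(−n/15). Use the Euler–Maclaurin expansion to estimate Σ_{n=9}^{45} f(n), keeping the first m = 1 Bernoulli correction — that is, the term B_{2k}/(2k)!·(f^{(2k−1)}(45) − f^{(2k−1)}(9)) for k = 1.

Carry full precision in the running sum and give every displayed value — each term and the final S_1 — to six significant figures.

S_1 ≈ 156.327

∫_9^45 x·e^(−x/15) dx evaluates to 152.764.
Endpoint term: (f(9) + f(45))/2 = (4.93930 + 2.24042)/2 = 3.58986.
Integral + boundary = 156.354.
Correction k=1: B_{2}/2! · (f^{(1)}(45) − f^{(1)}(9)) = 1/12 · (-0.0995741 − 0.219525) = -0.0265916.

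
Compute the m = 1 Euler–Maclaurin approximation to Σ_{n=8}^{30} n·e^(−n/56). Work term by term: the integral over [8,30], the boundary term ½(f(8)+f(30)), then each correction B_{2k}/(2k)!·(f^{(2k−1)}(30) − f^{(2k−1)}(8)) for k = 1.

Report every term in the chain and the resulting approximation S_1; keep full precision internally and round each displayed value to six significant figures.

The integral term ∫_8^30 x·e^(−x/56) dx = 288.321.
Boundary: ½(f(8) + f(30)) = ½(6.93502 + 17.5575) = 12.2463.
So far: 300.567.
Order-1 term: 1/12 · (0.271724 − 0.743038) = -0.0392762.

S_1 ≈ 300.528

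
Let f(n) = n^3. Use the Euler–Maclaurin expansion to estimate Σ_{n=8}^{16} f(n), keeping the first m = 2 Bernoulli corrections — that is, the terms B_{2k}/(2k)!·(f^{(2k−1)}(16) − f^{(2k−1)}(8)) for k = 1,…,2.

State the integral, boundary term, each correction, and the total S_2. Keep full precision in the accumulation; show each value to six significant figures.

S_2 ≈ 17712.0

Integral: ∫_8^16 x^3 dx = 15360.0.
Boundary: ½(f(8) + f(16)) = ½(512.000 + 4096.00) = 2304.00.
Integral + boundary = 17664.0.
Order-1 term: 1/12 · (768.000 − 192.000) = 48.0000.
Running total after k=1: 17712.0.
Order-2 term: −1/720 · (6.00000 − 6.00000) = 0.00000.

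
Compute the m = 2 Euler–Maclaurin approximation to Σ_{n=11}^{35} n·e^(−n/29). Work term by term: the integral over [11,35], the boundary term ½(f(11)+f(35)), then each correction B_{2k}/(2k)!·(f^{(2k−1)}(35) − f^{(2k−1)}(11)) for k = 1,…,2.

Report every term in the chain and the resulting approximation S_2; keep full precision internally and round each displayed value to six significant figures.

∫_11^35 x·e^(−x/29) dx evaluates to 238.652.
Boundary: ½(f(11) + f(35)) = ½(7.52767 + 10.4693) = 8.99851.
So far: 247.651.
k=1: B_{2}/(2)! × [f^{(1)}(35) − f^{(1)}(11)] = 1/12 × (-0.0618878 − 0.424759) = -0.0405539.
Partial sum through k=1: 247.610.
k=2: B_{4}/(4)! × [f^{(3)}(35) − f^{(3)}(11)] = −1/720 × (0.000637765 − 0.00213249) = 2.07601e-06.

S_2 ≈ 247.610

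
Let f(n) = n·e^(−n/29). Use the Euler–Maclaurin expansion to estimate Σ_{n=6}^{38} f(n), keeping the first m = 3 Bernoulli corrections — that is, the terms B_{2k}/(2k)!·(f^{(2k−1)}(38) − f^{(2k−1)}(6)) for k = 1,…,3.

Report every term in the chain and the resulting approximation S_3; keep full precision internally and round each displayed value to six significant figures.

S_3 ≈ 308.724

The integral term ∫_6^38 x·e^(−x/29) dx = 301.221.
Boundary: ½(f(6) + f(38)) = ½(4.87862 + 10.2496) = 7.56412.
Integral + boundary = 308.785.
k=1: B_{2}/(2)! × [f^{(1)}(38) − f^{(1)}(6)] = 1/12 × (-0.0837084 − 0.644875) = -0.0607153.
After k=1: 308.724.
k=2: B_{4}/(4)! × [f^{(3)}(38) − f^{(3)}(6)] = −1/720 × (0.000541909 − 0.00270046) = 2.99798e-06.
After k=2: 308.724.
k=3: B_{6}/(6)! × [f^{(5)}(38) − f^{(5)}(6)] = 1/30240 × (1.40708e-06 − 5.51024e-06) = -1.35687e-10.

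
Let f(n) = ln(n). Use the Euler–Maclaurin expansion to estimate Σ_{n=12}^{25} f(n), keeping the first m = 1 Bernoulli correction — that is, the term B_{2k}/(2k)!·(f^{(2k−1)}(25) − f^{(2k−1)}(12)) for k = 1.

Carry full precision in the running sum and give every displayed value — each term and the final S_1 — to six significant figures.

S_1 ≈ 40.5013

Integral: ∫_12^25 ln(x) dx = 37.6530.
½[f(12) + f(25)] = ½[2.48491 + 3.21888] = 2.85189.
Integral + boundary = 40.5049.
Correction k=1: B_{2}/2! · (f^{(1)}(25) − f^{(1)}(12)) = 1/12 · (0.0400000 − 0.0833333) = -0.00361111.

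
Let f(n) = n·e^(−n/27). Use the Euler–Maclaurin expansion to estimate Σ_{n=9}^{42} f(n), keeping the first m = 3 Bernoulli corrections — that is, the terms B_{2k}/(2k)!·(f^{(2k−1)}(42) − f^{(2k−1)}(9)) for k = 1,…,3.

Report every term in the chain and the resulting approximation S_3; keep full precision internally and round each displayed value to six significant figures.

Integral: ∫_9^42 x·e^(−x/27) dx = 303.241.
Boundary: ½(f(9) + f(42)) = ½(6.44878 + 8.86503) = 7.65690.
Integral + boundary = 310.898.
Order-1 term: 1/12 · (-0.117262 − 0.477688) = -0.0495792.
Partial sum through k=1: 310.848.
Order-2 term: −1/720 · (0.000418219 − 0.00262106) = 3.05950e-06.
Partial sum through k=2: 310.848.
Order-3 term: 1/30240 · (1.36803e-06 − 6.29197e-06) = -1.62829e-10.

S_3 ≈ 310.848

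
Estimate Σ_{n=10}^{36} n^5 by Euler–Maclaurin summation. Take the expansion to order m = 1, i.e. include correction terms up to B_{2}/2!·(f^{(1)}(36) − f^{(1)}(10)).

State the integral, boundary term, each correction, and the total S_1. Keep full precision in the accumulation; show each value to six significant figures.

S_1 ≈ 3.93609e+08

The integral term ∫_10^36 x^5 dx = 3.62630e+08.
Boundary: ½(f(10) + f(36)) = ½(100000 + 6.04662e+07) = 3.02831e+07.
So far: 3.92913e+08.
Order-1 term: 1/12 · (8.39808e+06 − 50000.0) = 695673.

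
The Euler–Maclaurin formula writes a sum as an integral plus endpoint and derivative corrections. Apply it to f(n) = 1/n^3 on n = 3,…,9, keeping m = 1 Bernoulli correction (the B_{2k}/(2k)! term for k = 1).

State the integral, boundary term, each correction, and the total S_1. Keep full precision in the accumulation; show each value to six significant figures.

∫_3^9 1/x^3 dx evaluates to 0.0493827.
Boundary: ½(f(3) + f(9)) = ½(0.0370370 + 0.00137174) = 0.0192044.
Integral + boundary = 0.0685871.
Order-1 term: 1/12 · (-0.000457247 − (-0.0370370)) = 0.00304832.

S_1 ≈ 0.0716354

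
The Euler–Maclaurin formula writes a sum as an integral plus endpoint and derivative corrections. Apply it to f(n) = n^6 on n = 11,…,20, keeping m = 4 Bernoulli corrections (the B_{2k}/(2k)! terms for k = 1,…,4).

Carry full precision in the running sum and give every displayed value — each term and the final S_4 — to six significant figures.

S_4 ≈ 2.14477e+08

The integral term ∫_11^20 x^6 dx = 1.80073e+08.
Boundary: ½(f(11) + f(20)) = ½(1.77156e+06 + 6.40000e+07) = 3.28858e+07.
Running total after boundary: 2.12959e+08.
k=1: B_{2}/(2)! × [f^{(1)}(20) − f^{(1)}(11)] = 1/12 × (1.92000e+07 − 966306) = 1.51947e+06.
Running total after k=1: 2.14479e+08.
k=2: B_{4}/(4)! × [f^{(3)}(20) − f^{(3)}(11)] = −1/720 × (960000 − 159720) = -1111.50.
Running total after k=2: 2.14477e+08.
k=3: B_{6}/(6)! × [f^{(5)}(20) − f^{(5)}(11)] = 1/30240 × (14400.0 − 7920.00) = 0.214286.
Running total after k=3: 2.14477e+08.
k=4: B_{8}/(8)! × [f^{(7)}(20) − f^{(7)}(11)] = −1/1209600 × (0.00000 − 0.00000) = 0.00000.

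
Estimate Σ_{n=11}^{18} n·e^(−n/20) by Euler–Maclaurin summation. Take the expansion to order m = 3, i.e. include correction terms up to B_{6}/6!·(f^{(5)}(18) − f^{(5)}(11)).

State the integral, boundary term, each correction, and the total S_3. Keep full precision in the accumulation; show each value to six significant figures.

S_3 ≈ 55.5300

Integral: ∫_11^18 x·e^(−x/20) dx = 48.7159.
Endpoint term: (f(11) + f(18))/2 = (6.34645 + 7.31825)/2 = 6.83235.
Integral + boundary = 55.5483.
Order-1 term: 1/12 · (0.0406570 − 0.259627) = -0.0182475.
Partial sum through k=1: 55.5300.
Order-2 term: −1/720 · (0.00213449 − 0.00353382) = 1.94351e-06.
Partial sum through k=2: 55.5300.
Order-3 term: 1/30240 · (1.04183e-05 − 1.60464e-05) = -1.86113e-10.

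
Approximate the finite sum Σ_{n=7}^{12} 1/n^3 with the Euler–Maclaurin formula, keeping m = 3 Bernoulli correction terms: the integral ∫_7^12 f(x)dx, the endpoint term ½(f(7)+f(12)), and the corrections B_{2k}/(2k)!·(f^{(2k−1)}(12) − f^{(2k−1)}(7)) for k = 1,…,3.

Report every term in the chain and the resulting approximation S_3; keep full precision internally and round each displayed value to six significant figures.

S_3 ≈ 0.00857034

∫_7^12 1/x^3 dx evaluates to 0.00673186.
Endpoint term: (f(7) + f(12))/2 = (0.00291545 + 0.000578704)/2 = 0.00174708.
Running total after boundary: 0.00847894.
k=1: B_{2}/(2)! × [f^{(1)}(12) − f^{(1)}(7)] = 1/12 × (-0.000144676 − (-0.00124948)) = 9.20670e-05.
Partial sum through k=1: 0.00857100.
k=2: B_{4}/(4)! × [f^{(3)}(12) − f^{(3)}(7)] = −1/720 × (-2.00939e-05 − (-0.000509992)) = -6.80413e-07.
Partial sum through k=2: 0.00857032.
k=3: B_{6}/(6)! × [f^{(5)}(12) − f^{(5)}(7)] = 1/30240 × (-5.86071e-06 − (-0.000437136)) = 1.42617e-08.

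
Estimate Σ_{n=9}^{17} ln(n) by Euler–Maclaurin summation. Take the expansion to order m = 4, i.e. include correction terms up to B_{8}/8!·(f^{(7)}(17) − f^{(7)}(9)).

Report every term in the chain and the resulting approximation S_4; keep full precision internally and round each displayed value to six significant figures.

∫_9^17 ln(x) dx evaluates to 20.3896.
Boundary: ½(f(9) + f(17)) = ½(2.19722 + 2.83321) = 2.51522.
Running total after boundary: 22.9048.
Order-1 term: 1/12 · (0.0588235 − 0.111111) = -0.00435730.
Running total after k=1: 22.9005.
Order-2 term: −1/720 · (0.000407083 − 0.00274348) = 3.24500e-06.
Running total after k=2: 22.9005.
Order-3 term: 1/30240 · (1.69031e-05 − 0.000406442) = -1.28816e-08.
Running total after k=3: 22.9005.
Order-4 term: −1/1209600 · (1.75465e-06 − 0.000150534) = 1.22999e-10.

S_4 ≈ 22.9005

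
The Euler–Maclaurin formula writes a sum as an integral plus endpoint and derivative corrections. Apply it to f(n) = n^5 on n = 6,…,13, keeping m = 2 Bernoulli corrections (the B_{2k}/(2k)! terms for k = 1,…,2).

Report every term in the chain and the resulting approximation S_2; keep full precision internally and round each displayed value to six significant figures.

Integral: ∫_6^13 x^5 dx = 796692.
½[f(6) + f(13)] = ½[7776.00 + 371293] = 189534.
So far: 986227.
k=1: B_{2}/(2)! × [f^{(1)}(13) − f^{(1)}(6)] = 1/12 × (142805 − 6480.00) = 11360.4.
Partial sum through k=1: 997587.
k=2: B_{4}/(4)! × [f^{(3)}(13) − f^{(3)}(6)] = −1/720 × (10140.0 − 2160.00) = -11.0833.

S_2 ≈ 997576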